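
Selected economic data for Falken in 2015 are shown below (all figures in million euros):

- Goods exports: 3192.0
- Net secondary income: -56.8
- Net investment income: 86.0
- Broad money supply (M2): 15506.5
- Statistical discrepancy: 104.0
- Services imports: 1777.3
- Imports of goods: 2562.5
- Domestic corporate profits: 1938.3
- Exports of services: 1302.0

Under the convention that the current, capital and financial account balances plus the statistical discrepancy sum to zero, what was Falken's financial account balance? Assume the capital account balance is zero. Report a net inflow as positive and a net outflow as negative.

Goods balance = 3192.0 - 2562.5 = 629.5
Services balance = 1302.0 - 1777.3 = -475.3
Trade balance (goods + services) = 629.5 + (-475.3) = 154.2
Net primary income = 86.0
Net secondary income = -56.8
Current account = 154.2 + 86.0 + (-56.8) = 183.4
Financial account = -(183.4 + 104.0) = -287.4

-287.4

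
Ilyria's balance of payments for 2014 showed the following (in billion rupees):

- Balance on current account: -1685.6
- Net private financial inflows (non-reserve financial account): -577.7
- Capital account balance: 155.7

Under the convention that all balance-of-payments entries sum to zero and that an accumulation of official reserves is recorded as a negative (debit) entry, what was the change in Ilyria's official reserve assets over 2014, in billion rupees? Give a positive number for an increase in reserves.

-2107.6

Official reserve transactions balance = -((-1685.6) + 155.7 + (-577.7)) = 2107.6
An accumulation of reserves is recorded as a debit (negative entry), so the change in the stock of reserves is the negative of that balance.
Change in official reserves = -(2107.6) = -2107.6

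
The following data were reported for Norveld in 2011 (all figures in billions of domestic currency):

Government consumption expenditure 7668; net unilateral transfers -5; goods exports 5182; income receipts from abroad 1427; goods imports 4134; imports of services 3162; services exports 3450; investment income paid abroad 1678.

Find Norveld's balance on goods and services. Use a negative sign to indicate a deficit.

1336

Goods balance = 5182 - 4134 = 1048
Services balance = 3450 - 3162 = 288
Trade balance (goods + services) = 1048 + 288 = 1336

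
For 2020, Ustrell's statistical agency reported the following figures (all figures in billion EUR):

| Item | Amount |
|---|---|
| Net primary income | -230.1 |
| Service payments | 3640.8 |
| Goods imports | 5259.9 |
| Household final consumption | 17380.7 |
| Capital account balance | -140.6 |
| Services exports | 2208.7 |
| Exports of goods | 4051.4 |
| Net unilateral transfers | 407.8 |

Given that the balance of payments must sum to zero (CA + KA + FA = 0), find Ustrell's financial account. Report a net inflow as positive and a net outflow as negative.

Goods balance = 4051.4 - 5259.9 = -1208.5
Services balance = 2208.7 - 3640.8 = -1432.1
Trade balance (goods + services) = -1208.5 + (-1432.1) = -2640.6
Net primary income = -230.1
Net secondary income = 407.8
Current account = -2640.6 + (-230.1) + 407.8 = -2462.9
Financial account = -(-2462.9 + (-140.6)) = 2603.5

2603.5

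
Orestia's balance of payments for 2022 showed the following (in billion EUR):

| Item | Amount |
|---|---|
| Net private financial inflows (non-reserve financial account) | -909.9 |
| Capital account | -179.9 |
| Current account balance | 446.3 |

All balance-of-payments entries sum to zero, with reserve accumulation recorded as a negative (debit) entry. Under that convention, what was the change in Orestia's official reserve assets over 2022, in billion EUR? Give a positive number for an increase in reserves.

Official reserve transactions balance = -(446.3 + (-179.9) + (-909.9)) = 643.5
An accumulation of reserves is recorded as a debit (negative entry), so the change in the stock of reserves is the negative of that balance.
Change in official reserves = -(643.5) = -643.5

-643.5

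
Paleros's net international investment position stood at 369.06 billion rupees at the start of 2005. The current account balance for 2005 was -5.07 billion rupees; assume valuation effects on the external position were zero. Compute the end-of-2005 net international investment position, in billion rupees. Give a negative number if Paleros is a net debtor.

363.99

With no valuation effects, change in NIIP = current account = -5.07
End-of-year NIIP = 369.06 + (-5.07) = 363.99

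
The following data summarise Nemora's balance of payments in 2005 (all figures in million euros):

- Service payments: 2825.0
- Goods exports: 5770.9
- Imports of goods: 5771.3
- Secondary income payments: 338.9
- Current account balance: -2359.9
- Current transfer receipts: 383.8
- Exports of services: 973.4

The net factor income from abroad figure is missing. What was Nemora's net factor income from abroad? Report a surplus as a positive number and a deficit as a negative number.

-552.8

Current account = goods balance + services balance + net primary income + net secondary income
Sum of the known components = -1807.1
Net factor income from abroad = CA - (known components) = -2359.9 - (-1807.1) = -552.8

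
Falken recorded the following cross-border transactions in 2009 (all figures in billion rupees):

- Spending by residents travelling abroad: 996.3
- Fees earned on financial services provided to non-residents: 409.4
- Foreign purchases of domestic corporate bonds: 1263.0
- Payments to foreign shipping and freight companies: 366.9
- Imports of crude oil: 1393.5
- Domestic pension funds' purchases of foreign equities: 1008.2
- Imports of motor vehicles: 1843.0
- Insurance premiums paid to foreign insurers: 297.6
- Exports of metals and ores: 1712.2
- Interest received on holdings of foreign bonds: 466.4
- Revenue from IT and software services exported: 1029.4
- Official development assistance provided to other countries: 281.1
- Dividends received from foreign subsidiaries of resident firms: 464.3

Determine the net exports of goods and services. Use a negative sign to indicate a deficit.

-1746.3

Goods: -1393.5 - 1843.0 + 1712.2 = -1524.3
Services: -996.3 - 297.6 + 409.4 + 1029.4 - 366.9 = -222.0
Trade balance = -1524.3 + (-222.0) = -1746.3
(Excluded from the trade balance — financial account: foreign purchases of domestic corporate bonds 1263.0, domestic pension funds' purchases of foreign equities 1008.2; primary income: interest received on holdings of foreign bonds 466.4, dividends received from foreign subsidiaries of resident firms 464.3; secondary income: official development assistance provided to other countries 281.1.)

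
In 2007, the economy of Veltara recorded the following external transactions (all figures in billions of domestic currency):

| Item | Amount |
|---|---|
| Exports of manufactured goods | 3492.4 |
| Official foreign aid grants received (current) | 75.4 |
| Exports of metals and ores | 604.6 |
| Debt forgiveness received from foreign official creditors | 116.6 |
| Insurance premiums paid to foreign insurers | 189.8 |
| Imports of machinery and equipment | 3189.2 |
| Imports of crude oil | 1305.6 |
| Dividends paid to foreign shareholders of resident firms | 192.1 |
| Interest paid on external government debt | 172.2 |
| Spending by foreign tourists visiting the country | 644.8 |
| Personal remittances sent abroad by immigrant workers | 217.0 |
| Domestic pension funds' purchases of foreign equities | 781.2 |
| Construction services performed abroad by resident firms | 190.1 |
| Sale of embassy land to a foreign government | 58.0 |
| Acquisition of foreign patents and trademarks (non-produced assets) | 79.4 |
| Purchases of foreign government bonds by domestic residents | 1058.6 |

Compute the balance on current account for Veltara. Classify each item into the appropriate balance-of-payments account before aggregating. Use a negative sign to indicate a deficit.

-258.6

Goods: -1305.6 + 604.6 - 3189.2 + 3492.4 = -397.8
Services: -189.8 + 190.1 + 644.8 = 645.1
Primary income: -192.1 - 172.2 = -364.3
Secondary income: 75.4 - 217.0 = -141.6
Current account = (-397.8) + 645.1 + (-364.3) + (-141.6) = -258.6
(Excluded from the current account — capital account: debt forgiveness received from foreign official creditors 116.6, sale of embassy land to a foreign government 58.0, acquisition of foreign patents and trademarks (non-produced assets) 79.4; financial account: domestic pension funds' purchases of foreign equities 781.2, purchases of foreign government bonds by domestic residents 1058.6.)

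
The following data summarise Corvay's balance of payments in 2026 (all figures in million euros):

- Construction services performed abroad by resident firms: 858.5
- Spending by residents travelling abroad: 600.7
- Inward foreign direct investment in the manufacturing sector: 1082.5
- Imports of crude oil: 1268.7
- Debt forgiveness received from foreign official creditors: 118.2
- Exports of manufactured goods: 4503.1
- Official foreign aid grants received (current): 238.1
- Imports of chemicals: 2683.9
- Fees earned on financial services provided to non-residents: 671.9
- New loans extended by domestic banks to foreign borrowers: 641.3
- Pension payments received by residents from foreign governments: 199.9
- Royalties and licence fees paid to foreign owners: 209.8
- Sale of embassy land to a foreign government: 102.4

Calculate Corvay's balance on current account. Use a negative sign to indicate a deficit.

1708.4

Goods: -1268.7 + 4503.1 - 2683.9 = 550.5
Services: -209.8 + 671.9 - 600.7 + 858.5 = 719.9
Secondary income: 199.9 + 238.1 = 438.0
Current account = 550.5 + 719.9 + 438.0 = 1708.4
(Excluded from the current account — financial account: inward foreign direct investment in the manufacturing sector 1082.5, new loans extended by domestic banks to foreign borrowers 641.3; capital account: debt forgiveness received from foreign official creditors 118.2, sale of embassy land to a foreign government 102.4.)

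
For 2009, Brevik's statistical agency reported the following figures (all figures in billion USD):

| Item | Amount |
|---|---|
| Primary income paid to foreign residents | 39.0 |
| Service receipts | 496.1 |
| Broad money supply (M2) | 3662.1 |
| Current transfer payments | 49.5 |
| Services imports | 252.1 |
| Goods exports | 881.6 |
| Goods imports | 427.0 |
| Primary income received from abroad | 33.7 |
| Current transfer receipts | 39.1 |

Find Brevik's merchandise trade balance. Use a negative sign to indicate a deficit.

Goods balance = 881.6 - 427.0 = 454.6

454.6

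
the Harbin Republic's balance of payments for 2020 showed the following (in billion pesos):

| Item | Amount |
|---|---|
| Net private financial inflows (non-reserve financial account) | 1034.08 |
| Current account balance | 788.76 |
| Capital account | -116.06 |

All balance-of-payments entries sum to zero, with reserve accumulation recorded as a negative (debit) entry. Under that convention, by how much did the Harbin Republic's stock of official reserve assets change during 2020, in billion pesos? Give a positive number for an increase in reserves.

1706.78

Official reserve transactions balance = -(788.76 + (-116.06) + 1034.08) = -1706.78
An accumulation of reserves is recorded as a debit (negative entry), so the change in the stock of reserves is the negative of that balance.
Change in official reserves = -(-1706.78) = 1706.78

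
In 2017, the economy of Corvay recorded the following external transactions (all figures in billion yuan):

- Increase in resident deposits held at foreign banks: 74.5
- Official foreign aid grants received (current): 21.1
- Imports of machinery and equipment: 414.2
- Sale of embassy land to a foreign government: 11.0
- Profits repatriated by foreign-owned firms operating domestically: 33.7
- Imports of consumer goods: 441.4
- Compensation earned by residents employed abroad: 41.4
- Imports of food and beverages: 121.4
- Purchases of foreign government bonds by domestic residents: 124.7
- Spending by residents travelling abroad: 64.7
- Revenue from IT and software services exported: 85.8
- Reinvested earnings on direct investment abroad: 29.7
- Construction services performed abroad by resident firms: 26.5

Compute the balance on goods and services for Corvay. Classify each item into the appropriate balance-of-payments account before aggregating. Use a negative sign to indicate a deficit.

Goods: -441.4 - 121.4 - 414.2 = -977.0
Services: 85.8 - 64.7 + 26.5 = 47.6
Trade balance = -977.0 + 47.6 = -929.4
(Excluded from the trade balance — financial account: increase in resident deposits held at foreign banks 74.5, purchases of foreign government bonds by domestic residents 124.7; secondary income: official foreign aid grants received (current) 21.1; capital account: sale of embassy land to a foreign government 11.0; primary income: profits repatriated by foreign-owned firms operating domestically 33.7, compensation earned by residents employed abroad 41.4, reinvested earnings on direct investment abroad 29.7.)

-929.4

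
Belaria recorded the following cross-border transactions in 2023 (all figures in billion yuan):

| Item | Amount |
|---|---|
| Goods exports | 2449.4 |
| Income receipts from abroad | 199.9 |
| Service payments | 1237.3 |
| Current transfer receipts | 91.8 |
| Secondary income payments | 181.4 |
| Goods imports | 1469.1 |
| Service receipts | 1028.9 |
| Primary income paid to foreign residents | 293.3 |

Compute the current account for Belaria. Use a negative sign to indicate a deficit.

588.9

Goods balance = 2449.4 - 1469.1 = 980.3
Services balance = 1028.9 - 1237.3 = -208.4
Trade balance (goods + services) = 980.3 + (-208.4) = 771.9
Net primary income = 199.9 - 293.3 = -93.4
Net secondary income = 91.8 - 181.4 = -89.6
Current account = 771.9 + (-93.4) + (-89.6) = 588.9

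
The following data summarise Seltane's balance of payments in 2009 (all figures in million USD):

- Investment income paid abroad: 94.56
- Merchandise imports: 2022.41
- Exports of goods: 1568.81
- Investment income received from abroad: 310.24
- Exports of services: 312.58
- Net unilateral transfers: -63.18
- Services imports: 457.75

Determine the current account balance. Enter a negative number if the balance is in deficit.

Goods balance = 1568.81 - 2022.41 = -453.60
Services balance = 312.58 - 457.75 = -145.17
Trade balance (goods + services) = -453.60 + (-145.17) = -598.77
Net primary income = 310.24 - 94.56 = 215.68
Net secondary income = -63.18
Current account = -598.77 + 215.68 + (-63.18) = -446.27

-446.27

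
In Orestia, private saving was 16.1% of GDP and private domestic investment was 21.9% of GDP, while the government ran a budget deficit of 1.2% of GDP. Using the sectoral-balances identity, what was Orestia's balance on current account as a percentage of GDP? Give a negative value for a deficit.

-7.0

By the sectoral-balances identity, CA = (S_private - I) + (T - G).
Private balance = 16.1 - 21.9 = -5.8
Government balance (T - G) = -1.2
CA = -5.8 + (-1.2) = -7.0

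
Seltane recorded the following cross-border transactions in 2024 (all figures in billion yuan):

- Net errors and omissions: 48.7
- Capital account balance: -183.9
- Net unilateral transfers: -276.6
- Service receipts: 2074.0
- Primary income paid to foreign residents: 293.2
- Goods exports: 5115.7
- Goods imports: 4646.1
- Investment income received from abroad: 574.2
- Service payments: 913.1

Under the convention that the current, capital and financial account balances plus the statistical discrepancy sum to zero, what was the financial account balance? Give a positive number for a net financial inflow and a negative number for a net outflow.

Goods balance = 5115.7 - 4646.1 = 469.6
Services balance = 2074.0 - 913.1 = 1160.9
Trade balance (goods + services) = 469.6 + 1160.9 = 1630.5
Net primary income = 574.2 - 293.2 = 281.0
Net secondary income = -276.6
Current account = 1630.5 + 281.0 + (-276.6) = 1634.9
Financial account = -(1634.9 + (-183.9) + 48.7) = -1499.7

-1499.7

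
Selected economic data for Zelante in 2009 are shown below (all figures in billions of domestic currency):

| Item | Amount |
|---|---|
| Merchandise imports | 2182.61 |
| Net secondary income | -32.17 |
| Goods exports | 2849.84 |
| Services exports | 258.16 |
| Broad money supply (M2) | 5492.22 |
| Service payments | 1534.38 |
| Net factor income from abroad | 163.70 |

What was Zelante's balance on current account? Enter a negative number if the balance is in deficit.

Goods balance = 2849.84 - 2182.61 = 667.23
Services balance = 258.16 - 1534.38 = -1276.22
Trade balance (goods + services) = 667.23 + (-1276.22) = -608.99
Net primary income = 163.70
Net secondary income = -32.17
Current account = -608.99 + 163.70 + (-32.17) = -477.46

-477.46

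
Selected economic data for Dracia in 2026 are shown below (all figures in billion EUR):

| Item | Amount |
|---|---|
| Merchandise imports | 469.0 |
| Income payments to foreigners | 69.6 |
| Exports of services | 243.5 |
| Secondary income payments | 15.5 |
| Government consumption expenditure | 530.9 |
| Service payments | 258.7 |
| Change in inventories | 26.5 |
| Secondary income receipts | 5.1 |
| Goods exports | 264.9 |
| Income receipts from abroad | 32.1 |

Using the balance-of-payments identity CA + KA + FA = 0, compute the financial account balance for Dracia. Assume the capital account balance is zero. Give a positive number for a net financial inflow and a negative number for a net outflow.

Goods balance = 264.9 - 469.0 = -204.1
Services balance = 243.5 - 258.7 = -15.2
Trade balance (goods + services) = -204.1 + (-15.2) = -219.3
Net primary income = 32.1 - 69.6 = -37.5
Net secondary income = 5.1 - 15.5 = -10.4
Current account = -219.3 + (-37.5) + (-10.4) = -267.2
Financial account = -(-267.2) = 267.2

267.2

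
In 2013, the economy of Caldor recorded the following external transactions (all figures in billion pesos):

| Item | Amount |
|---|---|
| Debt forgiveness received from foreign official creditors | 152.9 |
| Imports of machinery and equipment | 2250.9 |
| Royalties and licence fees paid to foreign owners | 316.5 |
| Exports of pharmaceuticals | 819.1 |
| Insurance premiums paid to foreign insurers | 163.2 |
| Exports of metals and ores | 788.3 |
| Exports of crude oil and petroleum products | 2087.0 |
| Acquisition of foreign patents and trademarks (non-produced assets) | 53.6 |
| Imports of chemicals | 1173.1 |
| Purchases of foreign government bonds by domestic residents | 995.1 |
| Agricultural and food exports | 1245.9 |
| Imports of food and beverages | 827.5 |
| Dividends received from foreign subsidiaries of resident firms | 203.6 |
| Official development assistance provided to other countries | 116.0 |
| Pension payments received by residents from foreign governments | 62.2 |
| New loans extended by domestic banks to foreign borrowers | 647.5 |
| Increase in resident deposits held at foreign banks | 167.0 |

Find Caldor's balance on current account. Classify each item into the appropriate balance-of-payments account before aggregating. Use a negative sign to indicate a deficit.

Goods: -827.5 - 1173.1 + 819.1 - 2250.9 + 788.3 + 1245.9 + 2087.0 = 688.8
Services: -316.5 - 163.2 = -479.7
Primary income: 203.6
Secondary income: -116.0 + 62.2 = -53.8
Current account = 688.8 + (-479.7) + 203.6 + (-53.8) = 358.9
(Excluded from the current account — capital account: debt forgiveness received from foreign official creditors 152.9, acquisition of foreign patents and trademarks (non-produced assets) 53.6; financial account: purchases of foreign government bonds by domestic residents 995.1, new loans extended by domestic banks to foreign borrowers 647.5, increase in resident deposits held at foreign banks 167.0.)

358.9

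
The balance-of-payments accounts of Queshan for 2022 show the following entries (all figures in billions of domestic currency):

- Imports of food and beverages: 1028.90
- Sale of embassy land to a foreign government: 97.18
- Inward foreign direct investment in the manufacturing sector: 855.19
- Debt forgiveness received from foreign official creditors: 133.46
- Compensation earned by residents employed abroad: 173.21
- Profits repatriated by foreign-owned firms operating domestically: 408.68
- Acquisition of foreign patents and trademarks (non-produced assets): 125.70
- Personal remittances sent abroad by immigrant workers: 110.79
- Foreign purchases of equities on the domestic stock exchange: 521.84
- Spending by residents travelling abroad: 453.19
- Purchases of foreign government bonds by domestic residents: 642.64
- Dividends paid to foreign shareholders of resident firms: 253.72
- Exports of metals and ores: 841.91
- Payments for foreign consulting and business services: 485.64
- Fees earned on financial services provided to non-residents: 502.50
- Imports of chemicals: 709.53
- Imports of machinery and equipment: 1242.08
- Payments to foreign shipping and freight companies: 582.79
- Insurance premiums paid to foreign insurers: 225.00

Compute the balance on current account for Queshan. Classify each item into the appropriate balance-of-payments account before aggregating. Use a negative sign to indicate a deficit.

-3982.70

Goods: 841.91 - 709.53 - 1028.90 - 1242.08 = -2138.60
Services: -485.64 - 453.19 - 582.79 - 225.00 + 502.50 = -1244.12
Primary income: 173.21 - 253.72 - 408.68 = -489.19
Secondary income: -110.79
Current account = (-2138.60) + (-1244.12) + (-489.19) + (-110.79) = -3982.70
(Excluded from the current account — capital account: sale of embassy land to a foreign government 97.18, debt forgiveness received from foreign official creditors 133.46, acquisition of foreign patents and trademarks (non-produced assets) 125.70; financial account: inward foreign direct investment in the manufacturing sector 855.19, foreign purchases of equities on the domestic stock exchange 521.84, purchases of foreign government bonds by domestic residents 642.64.)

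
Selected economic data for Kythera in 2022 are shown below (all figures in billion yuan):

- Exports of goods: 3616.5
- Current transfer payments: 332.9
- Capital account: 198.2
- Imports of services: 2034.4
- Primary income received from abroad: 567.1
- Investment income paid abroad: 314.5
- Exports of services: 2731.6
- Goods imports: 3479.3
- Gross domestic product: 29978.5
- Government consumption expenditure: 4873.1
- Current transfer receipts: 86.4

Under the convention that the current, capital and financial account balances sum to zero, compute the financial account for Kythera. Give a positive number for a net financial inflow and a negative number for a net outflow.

Goods balance = 3616.5 - 3479.3 = 137.2
Services balance = 2731.6 - 2034.4 = 697.2
Trade balance (goods + services) = 137.2 + 697.2 = 834.4
Net primary income = 567.1 - 314.5 = 252.6
Net secondary income = 86.4 - 332.9 = -246.5
Current account = 834.4 + 252.6 + (-246.5) = 840.5
Financial account = -(840.5 + 198.2) = -1038.7

-1038.7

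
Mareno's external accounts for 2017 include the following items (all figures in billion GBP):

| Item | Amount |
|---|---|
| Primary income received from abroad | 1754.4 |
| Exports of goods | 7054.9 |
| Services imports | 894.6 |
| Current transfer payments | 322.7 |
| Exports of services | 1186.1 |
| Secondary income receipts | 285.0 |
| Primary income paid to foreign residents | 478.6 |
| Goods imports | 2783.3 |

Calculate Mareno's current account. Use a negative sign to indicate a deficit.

Goods balance = 7054.9 - 2783.3 = 4271.6
Services balance = 1186.1 - 894.6 = 291.5
Trade balance (goods + services) = 4271.6 + 291.5 = 4563.1
Net primary income = 1754.4 - 478.6 = 1275.8
Net secondary income = 285.0 - 322.7 = -37.7
Current account = 4563.1 + 1275.8 + (-37.7) = 5801.2

5801.2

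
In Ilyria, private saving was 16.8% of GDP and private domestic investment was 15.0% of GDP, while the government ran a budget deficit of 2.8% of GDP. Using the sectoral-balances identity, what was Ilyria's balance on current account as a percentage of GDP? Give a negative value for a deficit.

By the sectoral-balances identity, CA = (S_private - I) + (T - G).
Private balance = 16.8 - 15.0 = 1.8
Government balance (T - G) = -2.8
CA = 1.8 + (-2.8) = -1.0

-1.0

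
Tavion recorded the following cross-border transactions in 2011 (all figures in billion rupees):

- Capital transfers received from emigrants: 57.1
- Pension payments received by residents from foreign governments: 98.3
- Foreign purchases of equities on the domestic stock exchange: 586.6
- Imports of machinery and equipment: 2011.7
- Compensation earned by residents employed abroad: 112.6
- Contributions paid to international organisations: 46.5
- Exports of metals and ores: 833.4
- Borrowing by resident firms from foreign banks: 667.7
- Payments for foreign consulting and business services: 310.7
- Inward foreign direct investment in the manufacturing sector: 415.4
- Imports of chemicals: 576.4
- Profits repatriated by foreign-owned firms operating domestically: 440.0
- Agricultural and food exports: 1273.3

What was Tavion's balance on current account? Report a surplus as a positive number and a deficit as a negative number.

Goods: -2011.7 + 1273.3 + 833.4 - 576.4 = -481.4
Services: -310.7
Primary income: -440.0 + 112.6 = -327.4
Secondary income: 98.3 - 46.5 = 51.8
Current account = (-481.4) + (-310.7) + (-327.4) + 51.8 = -1067.7
(Excluded from the current account — capital account: capital transfers received from emigrants 57.1; financial account: foreign purchases of equities on the domestic stock exchange 586.6, borrowing by resident firms from foreign banks 667.7, inward foreign direct investment in the manufacturing sector 415.4.)

-1067.7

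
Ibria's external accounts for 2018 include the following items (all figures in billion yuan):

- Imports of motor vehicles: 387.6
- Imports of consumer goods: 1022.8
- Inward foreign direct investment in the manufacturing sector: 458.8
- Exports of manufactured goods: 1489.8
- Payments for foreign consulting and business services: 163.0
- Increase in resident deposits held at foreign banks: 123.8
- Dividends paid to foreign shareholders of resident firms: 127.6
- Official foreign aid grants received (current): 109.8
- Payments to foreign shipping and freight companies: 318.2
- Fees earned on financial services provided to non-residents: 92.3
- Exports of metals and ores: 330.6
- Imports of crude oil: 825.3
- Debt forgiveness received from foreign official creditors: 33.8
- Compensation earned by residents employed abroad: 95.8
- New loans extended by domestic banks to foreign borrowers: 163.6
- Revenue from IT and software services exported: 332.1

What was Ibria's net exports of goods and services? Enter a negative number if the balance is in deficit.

Goods: 1489.8 - 825.3 - 387.6 + 330.6 - 1022.8 = -415.3
Services: -318.2 - 163.0 + 92.3 + 332.1 = -56.8
Trade balance = -415.3 + (-56.8) = -472.1
(Excluded from the trade balance — financial account: inward foreign direct investment in the manufacturing sector 458.8, increase in resident deposits held at foreign banks 123.8, new loans extended by domestic banks to foreign borrowers 163.6; primary income: dividends paid to foreign shareholders of resident firms 127.6, compensation earned by residents employed abroad 95.8; secondary income: official foreign aid grants received (current) 109.8; capital account: debt forgiveness received from foreign official creditors 33.8.)

-472.1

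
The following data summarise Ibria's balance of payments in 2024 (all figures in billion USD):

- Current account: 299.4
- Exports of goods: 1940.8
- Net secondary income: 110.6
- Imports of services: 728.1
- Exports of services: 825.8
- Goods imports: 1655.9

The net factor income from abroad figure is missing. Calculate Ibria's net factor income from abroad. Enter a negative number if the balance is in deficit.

-193.8

Current account = goods balance + services balance + net primary income + net secondary income
Sum of the known components = 493.2
Net factor income from abroad = CA - (known components) = 299.4 - 493.2 = -193.8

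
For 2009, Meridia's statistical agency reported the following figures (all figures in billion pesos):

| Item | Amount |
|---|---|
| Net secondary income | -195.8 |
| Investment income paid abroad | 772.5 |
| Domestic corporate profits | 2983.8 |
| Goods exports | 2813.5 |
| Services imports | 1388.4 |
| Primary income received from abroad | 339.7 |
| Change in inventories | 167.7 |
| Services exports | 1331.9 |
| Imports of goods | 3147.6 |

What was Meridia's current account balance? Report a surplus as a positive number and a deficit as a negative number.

-1019.2

Goods balance = 2813.5 - 3147.6 = -334.1
Services balance = 1331.9 - 1388.4 = -56.5
Trade balance (goods + services) = -334.1 + (-56.5) = -390.6
Net primary income = 339.7 - 772.5 = -432.8
Net secondary income = -195.8
Current account = -390.6 + (-432.8) + (-195.8) = -1019.2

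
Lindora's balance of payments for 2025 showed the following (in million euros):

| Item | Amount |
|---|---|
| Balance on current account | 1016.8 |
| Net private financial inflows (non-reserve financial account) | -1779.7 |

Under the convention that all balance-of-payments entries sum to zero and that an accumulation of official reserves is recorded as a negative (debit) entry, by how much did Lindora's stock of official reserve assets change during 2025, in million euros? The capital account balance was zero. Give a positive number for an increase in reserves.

Official reserve transactions balance = -(1016.8 + (-1779.7)) = 762.9
An accumulation of reserves is recorded as a debit (negative entry), so the change in the stock of reserves is the negative of that balance.
Change in official reserves = -(762.9) = -762.9

-762.9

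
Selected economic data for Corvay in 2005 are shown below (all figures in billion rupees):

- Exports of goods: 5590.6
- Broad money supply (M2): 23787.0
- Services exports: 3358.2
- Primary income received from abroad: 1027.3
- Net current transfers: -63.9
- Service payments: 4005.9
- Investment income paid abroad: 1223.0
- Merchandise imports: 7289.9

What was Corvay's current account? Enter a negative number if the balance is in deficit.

-2606.6

Goods balance = 5590.6 - 7289.9 = -1699.3
Services balance = 3358.2 - 4005.9 = -647.7
Trade balance (goods + services) = -1699.3 + (-647.7) = -2347.0
Net primary income = 1027.3 - 1223.0 = -195.7
Net secondary income = -63.9
Current account = -2347.0 + (-195.7) + (-63.9) = -2606.6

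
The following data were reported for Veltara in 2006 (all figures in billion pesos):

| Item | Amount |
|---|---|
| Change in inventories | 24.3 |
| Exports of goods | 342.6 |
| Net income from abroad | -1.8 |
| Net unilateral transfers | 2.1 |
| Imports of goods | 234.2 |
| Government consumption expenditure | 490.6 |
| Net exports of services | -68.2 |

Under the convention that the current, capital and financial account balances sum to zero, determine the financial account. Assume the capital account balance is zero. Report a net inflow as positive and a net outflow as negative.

Goods balance = 342.6 - 234.2 = 108.4
Services balance = -68.2
Trade balance (goods + services) = 108.4 + (-68.2) = 40.2
Net primary income = -1.8
Net secondary income = 2.1
Current account = 40.2 + (-1.8) + 2.1 = 40.5
Financial account = -(40.5) = -40.5

-40.5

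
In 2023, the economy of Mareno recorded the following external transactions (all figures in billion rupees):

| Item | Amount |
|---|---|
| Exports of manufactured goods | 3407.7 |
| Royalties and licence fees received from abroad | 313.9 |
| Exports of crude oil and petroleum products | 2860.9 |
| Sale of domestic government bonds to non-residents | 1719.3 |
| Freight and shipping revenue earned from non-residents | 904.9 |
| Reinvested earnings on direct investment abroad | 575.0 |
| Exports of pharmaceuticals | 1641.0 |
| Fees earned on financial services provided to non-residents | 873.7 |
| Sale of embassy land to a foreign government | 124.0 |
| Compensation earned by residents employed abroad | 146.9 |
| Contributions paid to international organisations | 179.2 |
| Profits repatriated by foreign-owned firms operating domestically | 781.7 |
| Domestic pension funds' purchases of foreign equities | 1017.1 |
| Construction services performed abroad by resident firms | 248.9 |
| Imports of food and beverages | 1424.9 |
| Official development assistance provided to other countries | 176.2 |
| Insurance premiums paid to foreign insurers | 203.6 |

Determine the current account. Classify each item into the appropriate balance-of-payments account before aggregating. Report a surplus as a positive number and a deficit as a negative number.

Goods: 1641.0 + 3407.7 + 2860.9 - 1424.9 = 6484.7
Services: 904.9 + 248.9 - 203.6 + 313.9 + 873.7 = 2137.8
Primary income: -781.7 + 575.0 + 146.9 = -59.8
Secondary income: -176.2 - 179.2 = -355.4
Current account = 6484.7 + 2137.8 + (-59.8) + (-355.4) = 8207.3
(Excluded from the current account — financial account: sale of domestic government bonds to non-residents 1719.3, domestic pension funds' purchases of foreign equities 1017.1; capital account: sale of embassy land to a foreign government 124.0.)

8207.3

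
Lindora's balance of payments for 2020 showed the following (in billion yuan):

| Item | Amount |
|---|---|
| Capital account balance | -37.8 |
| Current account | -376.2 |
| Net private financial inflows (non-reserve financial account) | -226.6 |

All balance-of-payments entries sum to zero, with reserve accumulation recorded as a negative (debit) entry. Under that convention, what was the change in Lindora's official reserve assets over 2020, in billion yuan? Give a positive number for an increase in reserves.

-640.6

Official reserve transactions balance = -((-376.2) + (-37.8) + (-226.6)) = 640.6
An accumulation of reserves is recorded as a debit (negative entry), so the change in the stock of reserves is the negative of that balance.
Change in official reserves = -(640.6) = -640.6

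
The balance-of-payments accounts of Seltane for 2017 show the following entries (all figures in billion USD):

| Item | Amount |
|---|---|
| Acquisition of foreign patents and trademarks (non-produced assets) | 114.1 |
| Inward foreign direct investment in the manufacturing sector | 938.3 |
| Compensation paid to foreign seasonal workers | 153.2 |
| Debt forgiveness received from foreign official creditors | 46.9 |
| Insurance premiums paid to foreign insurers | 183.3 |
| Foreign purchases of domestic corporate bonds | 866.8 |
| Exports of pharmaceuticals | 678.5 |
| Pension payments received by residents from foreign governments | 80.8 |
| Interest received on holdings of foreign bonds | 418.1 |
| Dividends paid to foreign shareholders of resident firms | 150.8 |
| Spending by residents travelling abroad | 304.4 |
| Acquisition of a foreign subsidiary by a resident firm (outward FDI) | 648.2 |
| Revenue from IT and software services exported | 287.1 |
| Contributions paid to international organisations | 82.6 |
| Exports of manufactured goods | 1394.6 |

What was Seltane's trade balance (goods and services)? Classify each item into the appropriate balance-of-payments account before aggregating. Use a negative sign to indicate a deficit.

1872.5

Goods: 1394.6 + 678.5 = 2073.1
Services: -304.4 + 287.1 - 183.3 = -200.6
Trade balance = 2073.1 + (-200.6) = 1872.5
(Excluded from the trade balance — capital account: acquisition of foreign patents and trademarks (non-produced assets) 114.1, debt forgiveness received from foreign official creditors 46.9; financial account: inward foreign direct investment in the manufacturing sector 938.3, foreign purchases of domestic corporate bonds 866.8, acquisition of a foreign subsidiary by a resident firm (outward FDI) 648.2; primary income: compensation paid to foreign seasonal workers 153.2, interest received on holdings of foreign bonds 418.1, dividends paid to foreign shareholders of resident firms 150.8; secondary income: pension payments received by residents from foreign governments 80.8, contributions paid to international organisations 82.6.)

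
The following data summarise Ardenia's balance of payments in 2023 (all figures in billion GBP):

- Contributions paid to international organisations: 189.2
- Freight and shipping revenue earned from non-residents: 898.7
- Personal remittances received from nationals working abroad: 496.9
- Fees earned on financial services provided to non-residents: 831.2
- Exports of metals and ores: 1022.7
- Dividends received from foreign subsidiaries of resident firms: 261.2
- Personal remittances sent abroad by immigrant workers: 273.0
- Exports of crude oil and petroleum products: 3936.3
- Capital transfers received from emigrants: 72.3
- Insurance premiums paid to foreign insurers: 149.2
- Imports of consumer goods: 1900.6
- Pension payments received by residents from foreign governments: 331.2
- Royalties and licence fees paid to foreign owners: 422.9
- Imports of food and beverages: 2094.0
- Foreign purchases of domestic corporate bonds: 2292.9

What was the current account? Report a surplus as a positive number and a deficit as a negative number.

2749.3

Goods: 3936.3 - 2094.0 + 1022.7 - 1900.6 = 964.4
Services: -422.9 - 149.2 + 898.7 + 831.2 = 1157.8
Primary income: 261.2
Secondary income: 496.9 - 273.0 + 331.2 - 189.2 = 365.9
Current account = 964.4 + 1157.8 + 261.2 + 365.9 = 2749.3
(Excluded from the current account — capital account: capital transfers received from emigrants 72.3; financial account: foreign purchases of domestic corporate bonds 2292.9.)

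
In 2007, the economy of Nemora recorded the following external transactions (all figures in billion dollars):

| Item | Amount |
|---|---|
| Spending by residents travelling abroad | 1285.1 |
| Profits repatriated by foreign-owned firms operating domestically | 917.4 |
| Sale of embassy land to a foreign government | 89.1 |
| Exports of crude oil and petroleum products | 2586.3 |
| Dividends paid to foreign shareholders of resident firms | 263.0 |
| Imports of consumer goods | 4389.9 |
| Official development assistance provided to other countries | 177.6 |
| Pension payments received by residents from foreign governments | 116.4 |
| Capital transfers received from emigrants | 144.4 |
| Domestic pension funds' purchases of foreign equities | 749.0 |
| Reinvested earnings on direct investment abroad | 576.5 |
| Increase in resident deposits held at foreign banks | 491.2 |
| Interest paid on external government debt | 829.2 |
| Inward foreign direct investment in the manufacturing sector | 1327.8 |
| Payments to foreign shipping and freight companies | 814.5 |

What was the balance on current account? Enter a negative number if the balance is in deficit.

-5397.5

Goods: 2586.3 - 4389.9 = -1803.6
Services: -814.5 - 1285.1 = -2099.6
Primary income: 576.5 - 917.4 - 263.0 - 829.2 = -1433.1
Secondary income: -177.6 + 116.4 = -61.2
Current account = (-1803.6) + (-2099.6) + (-1433.1) + (-61.2) = -5397.5
(Excluded from the current account — capital account: sale of embassy land to a foreign government 89.1, capital transfers received from emigrants 144.4; financial account: domestic pension funds' purchases of foreign equities 749.0, increase in resident deposits held at foreign banks 491.2, inward foreign direct investment in the manufacturing sector 1327.8.)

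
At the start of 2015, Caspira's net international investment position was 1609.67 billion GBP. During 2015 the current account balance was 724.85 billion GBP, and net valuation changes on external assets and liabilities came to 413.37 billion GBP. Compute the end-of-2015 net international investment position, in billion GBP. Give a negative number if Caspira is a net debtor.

Change in NIIP = current account + net valuation change = 724.85 + 413.37 = 1138.22
End-of-year NIIP = 1609.67 + 1138.22 = 2747.89

2747.89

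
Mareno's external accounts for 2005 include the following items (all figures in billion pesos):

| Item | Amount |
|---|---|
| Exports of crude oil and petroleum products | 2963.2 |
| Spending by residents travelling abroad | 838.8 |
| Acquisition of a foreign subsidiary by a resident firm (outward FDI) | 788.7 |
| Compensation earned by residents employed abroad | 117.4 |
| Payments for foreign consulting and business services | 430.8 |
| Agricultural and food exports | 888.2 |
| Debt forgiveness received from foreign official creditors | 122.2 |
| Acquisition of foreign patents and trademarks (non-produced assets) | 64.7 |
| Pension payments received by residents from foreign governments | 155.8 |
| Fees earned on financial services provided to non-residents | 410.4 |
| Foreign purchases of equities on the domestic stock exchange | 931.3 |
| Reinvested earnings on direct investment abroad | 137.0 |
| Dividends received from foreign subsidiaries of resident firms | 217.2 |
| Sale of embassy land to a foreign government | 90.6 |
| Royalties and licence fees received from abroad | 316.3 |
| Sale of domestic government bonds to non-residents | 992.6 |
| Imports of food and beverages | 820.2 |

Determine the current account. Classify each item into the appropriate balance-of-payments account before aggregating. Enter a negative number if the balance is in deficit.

Goods: 888.2 + 2963.2 - 820.2 = 3031.2
Services: -430.8 + 410.4 - 838.8 + 316.3 = -542.9
Primary income: 217.2 + 137.0 + 117.4 = 471.6
Secondary income: 155.8
Current account = 3031.2 + (-542.9) + 471.6 + 155.8 = 3115.7
(Excluded from the current account — financial account: acquisition of a foreign subsidiary by a resident firm (outward FDI) 788.7, foreign purchases of equities on the domestic stock exchange 931.3, sale of domestic government bonds to non-residents 992.6; capital account: debt forgiveness received from foreign official creditors 122.2, acquisition of foreign patents and trademarks (non-produced assets) 64.7, sale of embassy land to a foreign government 90.6.)

3115.7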